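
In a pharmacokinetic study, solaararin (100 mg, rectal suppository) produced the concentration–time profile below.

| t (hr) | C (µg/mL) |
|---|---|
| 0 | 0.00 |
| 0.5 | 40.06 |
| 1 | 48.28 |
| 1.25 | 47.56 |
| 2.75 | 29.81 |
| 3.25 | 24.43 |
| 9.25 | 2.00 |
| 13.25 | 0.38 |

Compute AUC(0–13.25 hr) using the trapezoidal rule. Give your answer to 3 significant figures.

Trapezoidal AUC_0→13.25:
  [0→0.5]: (0.00+40.06)/2 × 0.5 = 10.015
  [0.5→1]: (40.06+48.28)/2 × 0.5 = 22.085
  [1→1.25]: (48.28+47.56)/2 × 0.25 = 11.98
  [1.25→2.75]: (47.56+29.81)/2 × 1.5 = 58.0275
  [2.75→3.25]: (29.81+24.43)/2 × 0.5 = 13.56
  [3.25→9.25]: (24.43+2.00)/2 × 6 = 79.29
  [9.25→13.25]: (2.00+0.38)/2 × 4 = 4.76
  Sum = 199.7175 µg/mL·hr

AUC = 200 µg/mL·hr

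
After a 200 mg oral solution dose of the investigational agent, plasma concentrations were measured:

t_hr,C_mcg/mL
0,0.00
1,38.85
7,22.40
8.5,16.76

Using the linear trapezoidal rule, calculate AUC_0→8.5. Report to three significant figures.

Trapezoidal AUC_0→8.5:
  [0→1]: (0.00+38.85)/2 × 1 = 19.425
  [1→7]: (38.85+22.40)/2 × 6 = 183.75
  [7→8.5]: (22.40+16.76)/2 × 1.5 = 29.37
  Sum = 232.545 mcg/mL·hr

AUC = 233 mcg/mL·hr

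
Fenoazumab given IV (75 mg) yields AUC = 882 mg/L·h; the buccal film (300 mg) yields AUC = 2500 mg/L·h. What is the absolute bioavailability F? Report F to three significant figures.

F = (AUC_ev / D_ev) / (AUC_iv / D_iv)
  = (2500/300) / (882/75)
  = 8.33333 / 11.76 = 0.7086

F = 0.709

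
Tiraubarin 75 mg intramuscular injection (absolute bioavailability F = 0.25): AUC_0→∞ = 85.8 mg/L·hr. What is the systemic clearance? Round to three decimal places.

CL = F × Dose / AUC_0→∞
   = 0.25 × 75 / 85.8 = 0.218531 L/hr

CL = 0.219 L/hr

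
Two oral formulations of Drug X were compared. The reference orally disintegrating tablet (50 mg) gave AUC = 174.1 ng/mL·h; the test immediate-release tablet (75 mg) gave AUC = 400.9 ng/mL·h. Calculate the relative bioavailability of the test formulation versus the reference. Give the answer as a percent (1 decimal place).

F_rel = (AUC_test/D_test) / (AUC_ref/D_ref)
      = (400.9/75) / (174.1/50)
      = 5.34533 / 3.482 = 1.5351 = 153.51%

F_rel = 153.5%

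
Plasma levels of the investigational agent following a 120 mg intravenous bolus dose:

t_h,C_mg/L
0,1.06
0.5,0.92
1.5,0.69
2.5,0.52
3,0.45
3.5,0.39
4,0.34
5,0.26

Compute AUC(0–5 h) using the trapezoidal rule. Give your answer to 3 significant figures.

AUC = 2.84 mg/L·h

Trapezoidal AUC_0→5:
  [0→0.5]: (1.06+0.92)/2 × 0.5 = 0.495
  [0.5→1.5]: (0.92+0.69)/2 × 1 = 0.805
  [1.5→2.5]: (0.69+0.52)/2 × 1 = 0.605
  [2.5→3]: (0.52+0.45)/2 × 0.5 = 0.2425
  [3→3.5]: (0.45+0.39)/2 × 0.5 = 0.21
  [3.5→4]: (0.39+0.34)/2 × 0.5 = 0.1825
  [4→5]: (0.34+0.26)/2 × 1 = 0.3
  Sum = 2.84 mg/L·h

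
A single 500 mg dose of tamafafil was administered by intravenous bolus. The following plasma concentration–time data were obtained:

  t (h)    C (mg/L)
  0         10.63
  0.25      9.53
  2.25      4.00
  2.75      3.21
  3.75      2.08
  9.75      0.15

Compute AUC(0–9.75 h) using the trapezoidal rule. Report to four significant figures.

AUC = 27.19 mg/L·h

Trapezoidal AUC_0→9.75:
  [0→0.25]: (10.63+9.53)/2 × 0.25 = 2.52
  [0.25→2.25]: (9.53+4.00)/2 × 2 = 13.53
  [2.25→2.75]: (4.00+3.21)/2 × 0.5 = 1.8025
  [2.75→3.75]: (3.21+2.08)/2 × 1 = 2.645
  [3.75→9.75]: (2.08+0.15)/2 × 6 = 6.69
  Sum = 27.1875 mg/L·h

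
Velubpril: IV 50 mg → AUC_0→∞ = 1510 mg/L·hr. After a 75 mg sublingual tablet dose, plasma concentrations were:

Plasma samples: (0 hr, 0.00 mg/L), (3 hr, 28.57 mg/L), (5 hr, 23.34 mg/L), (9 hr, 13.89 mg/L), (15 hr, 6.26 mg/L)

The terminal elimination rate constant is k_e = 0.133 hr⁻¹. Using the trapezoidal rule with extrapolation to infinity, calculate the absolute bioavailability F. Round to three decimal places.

Trapezoidal AUC_0→15 (sublingual tablet):
  [0→3]: (0.00+28.57)/2 × 3 = 42.855
  [3→5]: (28.57+23.34)/2 × 2 = 51.91
  [5→9]: (23.34+13.89)/2 × 4 = 74.46
  [9→15]: (13.89+6.26)/2 × 6 = 60.45
  Sum = 229.675 mg/L·hr
Tail: C_last/k_e = 6.26/0.133 = 47.068
AUC_0→∞ (sublingual tablet) = 229.675 + 47.068 = 276.743 mg/L·hr
F = (AUC_ev/D_ev)/(AUC_iv/D_iv) = (276.743/75)/(1510/50) = 3.68991/30.2 = 0.1222

F = 0.122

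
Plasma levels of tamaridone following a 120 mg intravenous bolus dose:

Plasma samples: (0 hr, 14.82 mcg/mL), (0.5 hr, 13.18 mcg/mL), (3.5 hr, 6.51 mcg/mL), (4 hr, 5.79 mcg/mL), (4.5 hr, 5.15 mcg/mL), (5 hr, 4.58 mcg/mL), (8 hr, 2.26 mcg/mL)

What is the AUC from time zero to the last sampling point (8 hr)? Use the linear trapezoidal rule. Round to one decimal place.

Trapezoidal AUC_0→8:
  [0→0.5]: (14.82+13.18)/2 × 0.5 = 7.0
  [0.5→3.5]: (13.18+6.51)/2 × 3 = 29.535
  [3.5→4]: (6.51+5.79)/2 × 0.5 = 3.075
  [4→4.5]: (5.79+5.15)/2 × 0.5 = 2.735
  [4.5→5]: (5.15+4.58)/2 × 0.5 = 2.4325
  [5→8]: (4.58+2.26)/2 × 3 = 10.26
  Sum = 55.0375 mcg/mL·hr

AUC = 55.0 mcg/mL·hr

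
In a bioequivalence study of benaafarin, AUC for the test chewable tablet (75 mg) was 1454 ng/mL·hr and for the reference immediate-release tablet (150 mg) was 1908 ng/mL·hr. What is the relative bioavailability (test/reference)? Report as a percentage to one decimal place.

F_rel = 152.4%

F_rel = (AUC_test/D_test) / (AUC_ref/D_ref)
      = (1454/75) / (1908/150)
      = 19.3867 / 12.72 = 1.5241 = 152.41%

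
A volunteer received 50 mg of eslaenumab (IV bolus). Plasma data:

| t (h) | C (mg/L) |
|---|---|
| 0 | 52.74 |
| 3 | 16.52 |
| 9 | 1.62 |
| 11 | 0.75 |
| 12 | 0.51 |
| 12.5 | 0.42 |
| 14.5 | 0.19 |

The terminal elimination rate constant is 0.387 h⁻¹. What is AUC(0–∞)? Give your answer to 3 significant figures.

Trapezoidal AUC_0→14.5:
  [0→3]: (52.74+16.52)/2 × 3 = 103.89
  [3→9]: (16.52+1.62)/2 × 6 = 54.42
  [9→11]: (1.62+0.75)/2 × 2 = 2.37
  [11→12]: (0.75+0.51)/2 × 1 = 0.63
  [12→12.5]: (0.51+0.42)/2 × 0.5 = 0.2325
  [12.5→14.5]: (0.42+0.19)/2 × 2 = 0.61
  Sum = 162.1525 mg/L·h
Extrapolated tail: C_last / k_e = 0.19 / 0.387 = 0.491
AUC_0→∞ = 162.1525 + 0.491 = 162.6435 mg/L·h

AUC = 163 mg/L·h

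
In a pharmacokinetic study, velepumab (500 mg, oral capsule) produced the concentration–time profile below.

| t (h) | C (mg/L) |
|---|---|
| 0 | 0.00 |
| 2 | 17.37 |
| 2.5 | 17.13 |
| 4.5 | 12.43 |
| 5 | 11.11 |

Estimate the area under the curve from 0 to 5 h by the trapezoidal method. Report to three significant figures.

Trapezoidal AUC_0→5:
  [0→2]: (0.00+17.37)/2 × 2 = 17.37
  [2→2.5]: (17.37+17.13)/2 × 0.5 = 8.625
  [2.5→4.5]: (17.13+12.43)/2 × 2 = 29.56
  [4.5→5]: (12.43+11.11)/2 × 0.5 = 5.885
  Sum = 61.44 mg/L·h

AUC = 61.4 mg/L·h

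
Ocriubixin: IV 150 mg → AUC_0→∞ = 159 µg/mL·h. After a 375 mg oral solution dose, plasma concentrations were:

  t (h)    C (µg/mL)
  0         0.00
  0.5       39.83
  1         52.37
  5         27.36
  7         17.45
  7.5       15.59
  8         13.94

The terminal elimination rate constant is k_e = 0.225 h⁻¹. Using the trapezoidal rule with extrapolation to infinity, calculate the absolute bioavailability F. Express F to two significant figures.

Trapezoidal AUC_0→8 (oral solution):
  [0→0.5]: (0.00+39.83)/2 × 0.5 = 9.9575
  [0.5→1]: (39.83+52.37)/2 × 0.5 = 23.05
  [1→5]: (52.37+27.36)/2 × 4 = 159.46
  [5→7]: (27.36+17.45)/2 × 2 = 44.81
  [7→7.5]: (17.45+15.59)/2 × 0.5 = 8.26
  [7.5→8]: (15.59+13.94)/2 × 0.5 = 7.3825
  Sum = 252.92 µg/mL·h
Tail: C_last/k_e = 13.94/0.225 = 61.956
AUC_0→∞ (oral solution) = 252.92 + 61.956 = 314.876 µg/mL·h
F = (AUC_ev/D_ev)/(AUC_iv/D_iv) = (314.876/375)/(159/150) = 0.839669/1.06 = 0.7921

F = 0.79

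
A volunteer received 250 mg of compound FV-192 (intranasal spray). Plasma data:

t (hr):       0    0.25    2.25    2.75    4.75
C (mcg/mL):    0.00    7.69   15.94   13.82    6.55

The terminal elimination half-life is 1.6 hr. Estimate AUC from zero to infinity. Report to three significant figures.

Trapezoidal AUC_0→4.75:
  [0→0.25]: (0.00+7.69)/2 × 0.25 = 0.96125
  [0.25→2.25]: (7.69+15.94)/2 × 2 = 23.63
  [2.25→2.75]: (15.94+13.82)/2 × 0.5 = 7.44
  [2.75→4.75]: (13.82+6.55)/2 × 2 = 20.37
  Sum = 52.40125 mcg/mL·hr
k_e = ln2 / t½ = 0.693147 / 1.6 = 0.4332 hr^-1
Extrapolated tail: C_last / k_e = 6.55 / 0.4332 = 15.120
AUC_0→∞ = 52.40125 + 15.120 = 67.52125 mcg/mL·hr

AUC = 67.5 mcg/mL·hr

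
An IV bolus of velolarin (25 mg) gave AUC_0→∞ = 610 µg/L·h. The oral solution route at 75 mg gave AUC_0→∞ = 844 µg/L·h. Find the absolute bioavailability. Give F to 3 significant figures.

F = 0.461

F = (AUC_ev / D_ev) / (AUC_iv / D_iv)
  = (844/75) / (610/25)
  = 11.2533 / 24.4 = 0.4612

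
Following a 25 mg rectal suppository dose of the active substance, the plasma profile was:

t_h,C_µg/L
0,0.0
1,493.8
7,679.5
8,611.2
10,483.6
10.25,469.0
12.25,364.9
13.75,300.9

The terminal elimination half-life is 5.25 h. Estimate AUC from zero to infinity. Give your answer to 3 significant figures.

AUC = 9240 µg/L·h

Trapezoidal AUC_0→13.75:
  [0→1]: (0.0+493.8)/2 × 1 = 246.9
  [1→7]: (493.8+679.5)/2 × 6 = 3519.9
  [7→8]: (679.5+611.2)/2 × 1 = 645.35
  [8→10]: (611.2+483.6)/2 × 2 = 1094.8
  [10→10.25]: (483.6+469.0)/2 × 0.25 = 119.075
  [10.25→12.25]: (469.0+364.9)/2 × 2 = 833.9
  [12.25→13.75]: (364.9+300.9)/2 × 1.5 = 499.35
  Sum = 6959.275 µg/L·h
k_e = ln2 / t½ = 0.693147 / 5.25 = 0.1320 h^-1
Extrapolated tail: C_last / k_e = 300.9 / 0.132 = 2279.545
AUC_0→∞ = 6959.275 + 2279.545 = 9238.82 µg/L·h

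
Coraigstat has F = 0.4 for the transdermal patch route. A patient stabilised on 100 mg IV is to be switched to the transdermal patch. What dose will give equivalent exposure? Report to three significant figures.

D_transdermal = 250 mg

For equal systemic exposure: F × D_ev = D_iv
D_ev = D_iv / F = 100 / 0.4 = 250 mg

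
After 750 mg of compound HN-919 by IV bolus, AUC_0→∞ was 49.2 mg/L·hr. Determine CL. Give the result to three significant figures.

CL = Dose_iv / AUC_0→∞
   = 750 / 49.2 = 15.2439 L/hr

CL = 15.2 L/hr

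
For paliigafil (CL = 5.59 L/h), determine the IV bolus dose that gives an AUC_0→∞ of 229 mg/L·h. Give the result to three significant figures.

Dose = 1280 mg

Dose_iv = CL × AUC_0→∞
     = 5.59 × 229 = 1280.11 mg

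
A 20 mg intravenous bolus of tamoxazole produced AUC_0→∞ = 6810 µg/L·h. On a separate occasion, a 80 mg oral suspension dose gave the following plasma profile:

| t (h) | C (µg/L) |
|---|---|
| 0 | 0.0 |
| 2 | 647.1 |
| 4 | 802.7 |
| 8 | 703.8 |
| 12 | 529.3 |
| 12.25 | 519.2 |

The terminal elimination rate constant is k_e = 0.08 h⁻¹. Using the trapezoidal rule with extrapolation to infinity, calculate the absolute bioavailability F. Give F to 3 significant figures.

F = 0.521

Trapezoidal AUC_0→12.25 (oral suspension):
  [0→2]: (0.0+647.1)/2 × 2 = 647.1
  [2→4]: (647.1+802.7)/2 × 2 = 1449.8
  [4→8]: (802.7+703.8)/2 × 4 = 3013.0
  [8→12]: (703.8+529.3)/2 × 4 = 2466.2
  [12→12.25]: (529.3+519.2)/2 × 0.25 = 131.0625
  Sum = 7707.1625 µg/L·h
Tail: C_last/k_e = 519.2/0.08 = 6490.000
AUC_0→∞ (oral suspension) = 7707.1625 + 6490.000 = 14197.1625 µg/L·h
F = (AUC_ev/D_ev)/(AUC_iv/D_iv) = (14197.1625/80)/(6810/20) = 177.465/340.5 = 0.5212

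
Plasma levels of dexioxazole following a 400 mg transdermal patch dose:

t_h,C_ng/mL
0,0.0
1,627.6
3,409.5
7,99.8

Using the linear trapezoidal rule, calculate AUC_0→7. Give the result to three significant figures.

Trapezoidal AUC_0→7:
  [0→1]: (0.0+627.6)/2 × 1 = 313.8
  [1→3]: (627.6+409.5)/2 × 2 = 1037.1
  [3→7]: (409.5+99.8)/2 × 4 = 1018.6
  Sum = 2369.5 ng/mL·h

AUC = 2370 ng/mL·h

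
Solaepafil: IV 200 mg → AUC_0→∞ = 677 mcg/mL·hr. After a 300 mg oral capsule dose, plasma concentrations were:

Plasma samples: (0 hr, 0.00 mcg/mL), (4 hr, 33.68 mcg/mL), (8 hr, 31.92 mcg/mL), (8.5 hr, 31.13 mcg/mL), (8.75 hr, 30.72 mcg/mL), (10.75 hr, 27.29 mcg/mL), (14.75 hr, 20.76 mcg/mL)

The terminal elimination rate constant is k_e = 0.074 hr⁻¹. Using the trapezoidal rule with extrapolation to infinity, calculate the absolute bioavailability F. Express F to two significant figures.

F = 0.65

Trapezoidal AUC_0→14.75 (oral capsule):
  [0→4]: (0.00+33.68)/2 × 4 = 67.36
  [4→8]: (33.68+31.92)/2 × 4 = 131.2
  [8→8.5]: (31.92+31.13)/2 × 0.5 = 15.7625
  [8.5→8.75]: (31.13+30.72)/2 × 0.25 = 7.73125
  [8.75→10.75]: (30.72+27.29)/2 × 2 = 58.01
  [10.75→14.75]: (27.29+20.76)/2 × 4 = 96.1
  Sum = 376.16375 mcg/mL·hr
Tail: C_last/k_e = 20.76/0.074 = 280.541
AUC_0→∞ (oral capsule) = 376.16375 + 280.541 = 656.70475 mcg/mL·hr
F = (AUC_ev/D_ev)/(AUC_iv/D_iv) = (656.70475/300)/(677/200) = 2.18902/3.385 = 0.6467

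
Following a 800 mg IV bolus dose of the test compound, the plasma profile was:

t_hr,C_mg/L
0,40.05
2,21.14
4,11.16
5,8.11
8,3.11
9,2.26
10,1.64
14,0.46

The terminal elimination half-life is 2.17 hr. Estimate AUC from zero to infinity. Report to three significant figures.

AUC = 130 mg/L·hr

Trapezoidal AUC_0→14:
  [0→2]: (40.05+21.14)/2 × 2 = 61.19
  [2→4]: (21.14+11.16)/2 × 2 = 32.3
  [4→5]: (11.16+8.11)/2 × 1 = 9.635
  [5→8]: (8.11+3.11)/2 × 3 = 16.83
  [8→9]: (3.11+2.26)/2 × 1 = 2.685
  [9→10]: (2.26+1.64)/2 × 1 = 1.95
  [10→14]: (1.64+0.46)/2 × 4 = 4.2
  Sum = 128.79 mg/L·hr
k_e = ln2 / t½ = 0.693147 / 2.17 = 0.3194 hr^-1
Extrapolated tail: C_last / k_e = 0.46 / 0.3194 = 1.440
AUC_0→∞ = 128.79 + 1.440 = 130.23 mg/L·hr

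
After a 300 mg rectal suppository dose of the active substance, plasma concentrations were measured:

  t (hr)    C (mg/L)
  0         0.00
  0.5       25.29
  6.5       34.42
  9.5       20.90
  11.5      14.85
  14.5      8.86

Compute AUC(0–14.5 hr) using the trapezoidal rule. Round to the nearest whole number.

Trapezoidal AUC_0→14.5:
  [0→0.5]: (0.00+25.29)/2 × 0.5 = 6.3225
  [0.5→6.5]: (25.29+34.42)/2 × 6 = 179.13
  [6.5→9.5]: (34.42+20.90)/2 × 3 = 82.98
  [9.5→11.5]: (20.90+14.85)/2 × 2 = 35.75
  [11.5→14.5]: (14.85+8.86)/2 × 3 = 35.565
  Sum = 339.7475 mg/L·hr

AUC = 340 mg/L·hr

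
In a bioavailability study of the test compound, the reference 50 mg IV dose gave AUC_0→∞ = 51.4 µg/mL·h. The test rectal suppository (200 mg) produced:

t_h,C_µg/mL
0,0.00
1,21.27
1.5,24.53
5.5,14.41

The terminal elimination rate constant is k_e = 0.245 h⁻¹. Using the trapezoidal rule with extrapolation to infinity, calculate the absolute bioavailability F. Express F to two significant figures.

F = 0.77

Trapezoidal AUC_0→5.5 (rectal suppository):
  [0→1]: (0.00+21.27)/2 × 1 = 10.635
  [1→1.5]: (21.27+24.53)/2 × 0.5 = 11.45
  [1.5→5.5]: (24.53+14.41)/2 × 4 = 77.88
  Sum = 99.965 µg/mL·h
Tail: C_last/k_e = 14.41/0.245 = 58.816
AUC_0→∞ (rectal suppository) = 99.965 + 58.816 = 158.781 µg/mL·h
F = (AUC_ev/D_ev)/(AUC_iv/D_iv) = (158.781/200)/(51.4/50) = 0.793905/1.028 = 0.7723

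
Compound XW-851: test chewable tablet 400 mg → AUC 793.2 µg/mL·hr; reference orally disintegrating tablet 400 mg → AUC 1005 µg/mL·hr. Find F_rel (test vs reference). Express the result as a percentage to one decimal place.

F_rel = 78.9%

F_rel = (AUC_test/D_test) / (AUC_ref/D_ref)
      = (793.2/400) / (1005/400)
      = 1.983 / 2.5125 = 0.7893 = 78.93%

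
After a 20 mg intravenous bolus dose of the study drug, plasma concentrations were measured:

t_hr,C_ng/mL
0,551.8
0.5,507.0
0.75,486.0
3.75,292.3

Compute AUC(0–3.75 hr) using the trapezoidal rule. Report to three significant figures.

AUC = 1560 ng/mL·hr

Trapezoidal AUC_0→3.75:
  [0→0.5]: (551.8+507.0)/2 × 0.5 = 264.7
  [0.5→0.75]: (507.0+486.0)/2 × 0.25 = 124.125
  [0.75→3.75]: (486.0+292.3)/2 × 3 = 1167.45
  Sum = 1556.275 ng/mL·hr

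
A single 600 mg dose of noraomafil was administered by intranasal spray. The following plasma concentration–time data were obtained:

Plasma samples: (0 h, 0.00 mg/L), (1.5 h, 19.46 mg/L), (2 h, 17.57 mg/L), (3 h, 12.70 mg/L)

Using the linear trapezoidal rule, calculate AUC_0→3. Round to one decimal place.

Trapezoidal AUC_0→3:
  [0→1.5]: (0.00+19.46)/2 × 1.5 = 14.595
  [1.5→2]: (19.46+17.57)/2 × 0.5 = 9.2575
  [2→3]: (17.57+12.70)/2 × 1 = 15.135
  Sum = 38.9875 mg/L·h

AUC = 39.0 mg/L·h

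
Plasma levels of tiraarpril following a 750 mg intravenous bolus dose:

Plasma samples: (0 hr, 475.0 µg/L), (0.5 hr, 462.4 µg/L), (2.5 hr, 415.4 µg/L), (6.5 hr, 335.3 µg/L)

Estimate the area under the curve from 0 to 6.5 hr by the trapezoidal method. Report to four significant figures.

Trapezoidal AUC_0→6.5:
  [0→0.5]: (475.0+462.4)/2 × 0.5 = 234.35
  [0.5→2.5]: (462.4+415.4)/2 × 2 = 877.8
  [2.5→6.5]: (415.4+335.3)/2 × 4 = 1501.4
  Sum = 2613.55 µg/L·hr

AUC = 2614 µg/L·hr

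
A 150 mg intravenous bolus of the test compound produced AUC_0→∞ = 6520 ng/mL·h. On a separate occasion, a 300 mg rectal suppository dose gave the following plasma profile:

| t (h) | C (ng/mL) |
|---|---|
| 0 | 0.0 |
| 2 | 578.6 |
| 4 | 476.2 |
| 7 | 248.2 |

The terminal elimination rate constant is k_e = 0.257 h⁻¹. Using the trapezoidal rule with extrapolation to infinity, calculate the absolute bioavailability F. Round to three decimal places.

Trapezoidal AUC_0→7 (rectal suppository):
  [0→2]: (0.0+578.6)/2 × 2 = 578.6
  [2→4]: (578.6+476.2)/2 × 2 = 1054.8
  [4→7]: (476.2+248.2)/2 × 3 = 1086.6
  Sum = 2720.0 ng/mL·h
Tail: C_last/k_e = 248.2/0.257 = 965.759
AUC_0→∞ (rectal suppository) = 2720.0 + 965.759 = 3685.759 ng/mL·h
F = (AUC_ev/D_ev)/(AUC_iv/D_iv) = (3685.759/300)/(6520/150) = 12.2859/43.4667 = 0.2827

F = 0.283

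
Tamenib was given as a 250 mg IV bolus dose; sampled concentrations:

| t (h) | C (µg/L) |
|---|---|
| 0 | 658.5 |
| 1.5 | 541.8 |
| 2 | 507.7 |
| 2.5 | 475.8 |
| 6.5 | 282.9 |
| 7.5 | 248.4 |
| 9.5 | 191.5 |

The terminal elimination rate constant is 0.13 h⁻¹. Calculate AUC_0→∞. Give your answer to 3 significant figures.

Trapezoidal AUC_0→9.5:
  [0→1.5]: (658.5+541.8)/2 × 1.5 = 900.225
  [1.5→2]: (541.8+507.7)/2 × 0.5 = 262.375
  [2→2.5]: (507.7+475.8)/2 × 0.5 = 245.875
  [2.5→6.5]: (475.8+282.9)/2 × 4 = 1517.4
  [6.5→7.5]: (282.9+248.4)/2 × 1 = 265.65
  [7.5→9.5]: (248.4+191.5)/2 × 2 = 439.9
  Sum = 3631.425 µg/L·h
Extrapolated tail: C_last / k_e = 191.5 / 0.13 = 1473.077
AUC_0→∞ = 3631.425 + 1473.077 = 5104.502 µg/L·h

AUC = 5100 µg/L·h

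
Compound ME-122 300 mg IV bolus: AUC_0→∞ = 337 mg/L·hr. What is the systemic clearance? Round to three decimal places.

CL = 0.890 L/hr

CL = Dose_iv / AUC_0→∞
   = 300 / 337 = 0.890208 L/hr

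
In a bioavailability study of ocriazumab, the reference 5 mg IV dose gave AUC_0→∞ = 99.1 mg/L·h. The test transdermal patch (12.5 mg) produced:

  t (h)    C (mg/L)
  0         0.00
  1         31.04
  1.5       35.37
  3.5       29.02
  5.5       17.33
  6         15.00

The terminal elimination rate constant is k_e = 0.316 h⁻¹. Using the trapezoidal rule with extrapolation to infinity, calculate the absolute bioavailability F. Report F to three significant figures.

F = 0.801

Trapezoidal AUC_0→6 (transdermal patch):
  [0→1]: (0.00+31.04)/2 × 1 = 15.52
  [1→1.5]: (31.04+35.37)/2 × 0.5 = 16.6025
  [1.5→3.5]: (35.37+29.02)/2 × 2 = 64.39
  [3.5→5.5]: (29.02+17.33)/2 × 2 = 46.35
  [5.5→6]: (17.33+15.00)/2 × 0.5 = 8.0825
  Sum = 150.945 mg/L·h
Tail: C_last/k_e = 15.00/0.316 = 47.468
AUC_0→∞ (transdermal patch) = 150.945 + 47.468 = 198.413 mg/L·h
F = (AUC_ev/D_ev)/(AUC_iv/D_iv) = (198.413/12.5)/(99.1/5) = 15.87304/19.82 = 0.8009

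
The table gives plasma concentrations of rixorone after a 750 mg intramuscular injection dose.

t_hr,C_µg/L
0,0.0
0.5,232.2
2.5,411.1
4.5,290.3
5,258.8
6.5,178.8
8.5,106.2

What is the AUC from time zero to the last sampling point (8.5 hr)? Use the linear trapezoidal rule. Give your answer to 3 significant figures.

AUC = 2150 µg/L·hr

Trapezoidal AUC_0→8.5:
  [0→0.5]: (0.0+232.2)/2 × 0.5 = 58.05
  [0.5→2.5]: (232.2+411.1)/2 × 2 = 643.3
  [2.5→4.5]: (411.1+290.3)/2 × 2 = 701.4
  [4.5→5]: (290.3+258.8)/2 × 0.5 = 137.275
  [5→6.5]: (258.8+178.8)/2 × 1.5 = 328.2
  [6.5→8.5]: (178.8+106.2)/2 × 2 = 285.0
  Sum = 2153.225 µg/L·hr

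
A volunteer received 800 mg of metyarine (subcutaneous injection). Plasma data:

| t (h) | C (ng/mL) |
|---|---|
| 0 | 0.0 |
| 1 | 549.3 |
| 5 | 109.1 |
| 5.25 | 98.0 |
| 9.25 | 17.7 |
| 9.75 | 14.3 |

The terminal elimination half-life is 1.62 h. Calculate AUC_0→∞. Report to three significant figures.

AUC = 1890 ng/mL·h

Trapezoidal AUC_0→9.75:
  [0→1]: (0.0+549.3)/2 × 1 = 274.65
  [1→5]: (549.3+109.1)/2 × 4 = 1316.8
  [5→5.25]: (109.1+98.0)/2 × 0.25 = 25.8875
  [5.25→9.25]: (98.0+17.7)/2 × 4 = 231.4
  [9.25→9.75]: (17.7+14.3)/2 × 0.5 = 8.0
  Sum = 1856.7375 ng/mL·h
k_e = ln2 / t½ = 0.693147 / 1.62 = 0.4279 h^-1
Extrapolated tail: C_last / k_e = 14.3 / 0.4279 = 33.419
AUC_0→∞ = 1856.7375 + 33.419 = 1890.1565 ng/mL·h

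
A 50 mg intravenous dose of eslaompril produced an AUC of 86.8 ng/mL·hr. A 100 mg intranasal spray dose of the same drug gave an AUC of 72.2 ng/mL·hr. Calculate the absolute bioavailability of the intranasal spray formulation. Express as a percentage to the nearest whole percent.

F = 42%

F = (AUC_ev / D_ev) / (AUC_iv / D_iv)
  = (72.2/100) / (86.8/50)
  = 0.722 / 1.736 = 0.4159
  = 41.59%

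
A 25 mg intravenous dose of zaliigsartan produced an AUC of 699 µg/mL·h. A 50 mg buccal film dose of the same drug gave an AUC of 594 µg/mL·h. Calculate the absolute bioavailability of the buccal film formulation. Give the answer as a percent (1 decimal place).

F = 42.5%

F = (AUC_ev / D_ev) / (AUC_iv / D_iv)
  = (594/50) / (699/25)
  = 11.88 / 27.96 = 0.4249
  = 42.49%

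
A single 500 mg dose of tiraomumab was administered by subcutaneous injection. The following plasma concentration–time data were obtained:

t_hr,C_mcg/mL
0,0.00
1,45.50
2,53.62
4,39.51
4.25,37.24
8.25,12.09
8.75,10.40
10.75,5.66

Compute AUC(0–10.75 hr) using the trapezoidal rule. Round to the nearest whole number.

AUC = 295 mcg/mL·hr

Trapezoidal AUC_0→10.75:
  [0→1]: (0.00+45.50)/2 × 1 = 22.75
  [1→2]: (45.50+53.62)/2 × 1 = 49.56
  [2→4]: (53.62+39.51)/2 × 2 = 93.13
  [4→4.25]: (39.51+37.24)/2 × 0.25 = 9.59375
  [4.25→8.25]: (37.24+12.09)/2 × 4 = 98.66
  [8.25→8.75]: (12.09+10.40)/2 × 0.5 = 5.6225
  [8.75→10.75]: (10.40+5.66)/2 × 2 = 16.06
  Sum = 295.37625 mcg/mL·hr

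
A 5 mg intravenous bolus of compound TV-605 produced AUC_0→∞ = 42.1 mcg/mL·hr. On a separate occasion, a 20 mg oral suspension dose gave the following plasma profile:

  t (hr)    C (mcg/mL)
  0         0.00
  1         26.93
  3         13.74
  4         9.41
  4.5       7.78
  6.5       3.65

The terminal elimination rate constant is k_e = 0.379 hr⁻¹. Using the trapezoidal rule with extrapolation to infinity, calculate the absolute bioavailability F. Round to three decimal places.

F = 0.541

Trapezoidal AUC_0→6.5 (oral suspension):
  [0→1]: (0.00+26.93)/2 × 1 = 13.465
  [1→3]: (26.93+13.74)/2 × 2 = 40.67
  [3→4]: (13.74+9.41)/2 × 1 = 11.575
  [4→4.5]: (9.41+7.78)/2 × 0.5 = 4.2975
  [4.5→6.5]: (7.78+3.65)/2 × 2 = 11.43
  Sum = 81.4375 mcg/mL·hr
Tail: C_last/k_e = 3.65/0.379 = 9.631
AUC_0→∞ (oral suspension) = 81.4375 + 9.631 = 91.0685 mcg/mL·hr
F = (AUC_ev/D_ev)/(AUC_iv/D_iv) = (91.0685/20)/(42.1/5) = 4.553425/8.42 = 0.5408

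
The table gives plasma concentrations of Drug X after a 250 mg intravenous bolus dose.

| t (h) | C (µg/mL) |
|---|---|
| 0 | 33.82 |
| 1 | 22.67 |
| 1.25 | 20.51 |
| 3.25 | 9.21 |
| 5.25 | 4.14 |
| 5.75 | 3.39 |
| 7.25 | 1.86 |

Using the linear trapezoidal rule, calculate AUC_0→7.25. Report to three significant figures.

Trapezoidal AUC_0→7.25:
  [0→1]: (33.82+22.67)/2 × 1 = 28.245
  [1→1.25]: (22.67+20.51)/2 × 0.25 = 5.3975
  [1.25→3.25]: (20.51+9.21)/2 × 2 = 29.72
  [3.25→5.25]: (9.21+4.14)/2 × 2 = 13.35
  [5.25→5.75]: (4.14+3.39)/2 × 0.5 = 1.8825
  [5.75→7.25]: (3.39+1.86)/2 × 1.5 = 3.9375
  Sum = 82.5325 µg/mL·h

AUC = 82.5 µg/mL·h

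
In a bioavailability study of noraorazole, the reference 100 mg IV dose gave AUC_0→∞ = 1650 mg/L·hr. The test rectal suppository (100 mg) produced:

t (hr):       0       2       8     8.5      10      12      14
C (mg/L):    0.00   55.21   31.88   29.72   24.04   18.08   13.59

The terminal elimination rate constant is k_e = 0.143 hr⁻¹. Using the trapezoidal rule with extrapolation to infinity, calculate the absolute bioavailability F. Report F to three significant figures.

F = 0.328

Trapezoidal AUC_0→14 (rectal suppository):
  [0→2]: (0.00+55.21)/2 × 2 = 55.21
  [2→8]: (55.21+31.88)/2 × 6 = 261.27
  [8→8.5]: (31.88+29.72)/2 × 0.5 = 15.4
  [8.5→10]: (29.72+24.04)/2 × 1.5 = 40.32
  [10→12]: (24.04+18.08)/2 × 2 = 42.12
  [12→14]: (18.08+13.59)/2 × 2 = 31.67
  Sum = 445.99 mg/L·hr
Tail: C_last/k_e = 13.59/0.143 = 95.035
AUC_0→∞ (rectal suppository) = 445.99 + 95.035 = 541.025 mg/L·hr
F = (AUC_ev/D_ev)/(AUC_iv/D_iv) = (541.025/100)/(1650/100) = 5.41025/16.5 = 0.3279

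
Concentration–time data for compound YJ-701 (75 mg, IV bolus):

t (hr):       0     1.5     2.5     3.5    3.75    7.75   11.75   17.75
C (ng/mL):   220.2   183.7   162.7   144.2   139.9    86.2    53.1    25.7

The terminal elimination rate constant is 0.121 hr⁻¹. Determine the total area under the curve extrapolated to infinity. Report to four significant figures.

AUC = 1845 ng/mL·hr

Trapezoidal AUC_0→17.75:
  [0→1.5]: (220.2+183.7)/2 × 1.5 = 302.925
  [1.5→2.5]: (183.7+162.7)/2 × 1 = 173.2
  [2.5→3.5]: (162.7+144.2)/2 × 1 = 153.45
  [3.5→3.75]: (144.2+139.9)/2 × 0.25 = 35.5125
  [3.75→7.75]: (139.9+86.2)/2 × 4 = 452.2
  [7.75→11.75]: (86.2+53.1)/2 × 4 = 278.6
  [11.75→17.75]: (53.1+25.7)/2 × 6 = 236.4
  Sum = 1632.2875 ng/mL·hr
Extrapolated tail: C_last / k_e = 25.7 / 0.121 = 212.397
AUC_0→∞ = 1632.2875 + 212.397 = 1844.6845 ng/mL·hr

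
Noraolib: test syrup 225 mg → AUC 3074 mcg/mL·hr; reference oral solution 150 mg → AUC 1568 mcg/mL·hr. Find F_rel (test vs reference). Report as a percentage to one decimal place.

F_rel = (AUC_test/D_test) / (AUC_ref/D_ref)
      = (3074/225) / (1568/150)
      = 13.6622 / 10.4533 = 1.3070 = 130.70%

F_rel = 130.7%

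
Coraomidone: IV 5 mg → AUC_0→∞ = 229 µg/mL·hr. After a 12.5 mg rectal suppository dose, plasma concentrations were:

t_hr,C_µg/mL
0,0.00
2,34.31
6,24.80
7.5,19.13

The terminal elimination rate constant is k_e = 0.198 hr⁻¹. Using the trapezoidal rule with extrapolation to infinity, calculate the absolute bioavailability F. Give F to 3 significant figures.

Trapezoidal AUC_0→7.5 (rectal suppository):
  [0→2]: (0.00+34.31)/2 × 2 = 34.31
  [2→6]: (34.31+24.80)/2 × 4 = 118.22
  [6→7.5]: (24.80+19.13)/2 × 1.5 = 32.9475
  Sum = 185.4775 µg/mL·hr
Tail: C_last/k_e = 19.13/0.198 = 96.616
AUC_0→∞ (rectal suppository) = 185.4775 + 96.616 = 282.0935 µg/mL·hr
F = (AUC_ev/D_ev)/(AUC_iv/D_iv) = (282.0935/12.5)/(229/5) = 22.56748/45.8 = 0.4927

F = 0.493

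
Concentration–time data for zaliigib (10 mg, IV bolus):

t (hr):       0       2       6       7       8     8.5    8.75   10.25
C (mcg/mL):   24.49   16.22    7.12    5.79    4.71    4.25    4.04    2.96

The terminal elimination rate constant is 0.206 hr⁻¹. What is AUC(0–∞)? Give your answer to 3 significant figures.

Trapezoidal AUC_0→10.25:
  [0→2]: (24.49+16.22)/2 × 2 = 40.71
  [2→6]: (16.22+7.12)/2 × 4 = 46.68
  [6→7]: (7.12+5.79)/2 × 1 = 6.455
  [7→8]: (5.79+4.71)/2 × 1 = 5.25
  [8→8.5]: (4.71+4.25)/2 × 0.5 = 2.24
  [8.5→8.75]: (4.25+4.04)/2 × 0.25 = 1.03625
  [8.75→10.25]: (4.04+2.96)/2 × 1.5 = 5.25
  Sum = 107.62125 mcg/mL·hr
Extrapolated tail: C_last / k_e = 2.96 / 0.206 = 14.369
AUC_0→∞ = 107.62125 + 14.369 = 121.99025 mcg/mL·hr

AUC = 122 mcg/mL·hr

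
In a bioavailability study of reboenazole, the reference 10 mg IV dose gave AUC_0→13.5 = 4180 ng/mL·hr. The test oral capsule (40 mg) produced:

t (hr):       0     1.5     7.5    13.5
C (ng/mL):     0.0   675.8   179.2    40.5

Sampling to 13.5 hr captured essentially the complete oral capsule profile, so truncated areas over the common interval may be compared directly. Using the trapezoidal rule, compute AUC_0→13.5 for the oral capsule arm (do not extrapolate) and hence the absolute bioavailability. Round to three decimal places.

Trapezoidal AUC_0→13.5 (oral capsule):
  [0→1.5]: (0.0+675.8)/2 × 1.5 = 506.85
  [1.5→7.5]: (675.8+179.2)/2 × 6 = 2565.0
  [7.5→13.5]: (179.2+40.5)/2 × 6 = 659.1
  Sum = 3730.95 ng/mL·hr
F = (AUC_ev/D_ev)/(AUC_iv/D_iv) = (3730.95/40)/(4180/10) = 93.27375/418 = 0.2231

F = 0.223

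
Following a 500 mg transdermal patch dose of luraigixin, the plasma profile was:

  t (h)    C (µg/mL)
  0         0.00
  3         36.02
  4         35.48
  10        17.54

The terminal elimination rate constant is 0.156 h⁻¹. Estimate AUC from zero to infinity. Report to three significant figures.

Trapezoidal AUC_0→10:
  [0→3]: (0.00+36.02)/2 × 3 = 54.03
  [3→4]: (36.02+35.48)/2 × 1 = 35.75
  [4→10]: (35.48+17.54)/2 × 6 = 159.06
  Sum = 248.84 µg/mL·h
Extrapolated tail: C_last / k_e = 17.54 / 0.156 = 112.436
AUC_0→∞ = 248.84 + 112.436 = 361.276 µg/mL·h

AUC = 361 µg/mL·h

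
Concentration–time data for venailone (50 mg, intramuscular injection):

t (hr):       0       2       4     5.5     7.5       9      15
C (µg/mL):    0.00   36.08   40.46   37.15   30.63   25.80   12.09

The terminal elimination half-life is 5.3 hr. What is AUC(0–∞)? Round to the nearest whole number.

AUC = 487 µg/mL·hr

Trapezoidal AUC_0→15:
  [0→2]: (0.00+36.08)/2 × 2 = 36.08
  [2→4]: (36.08+40.46)/2 × 2 = 76.54
  [4→5.5]: (40.46+37.15)/2 × 1.5 = 58.2075
  [5.5→7.5]: (37.15+30.63)/2 × 2 = 67.78
  [7.5→9]: (30.63+25.80)/2 × 1.5 = 42.3225
  [9→15]: (25.80+12.09)/2 × 6 = 113.67
  Sum = 394.6 µg/mL·hr
k_e = ln2 / t½ = 0.693147 / 5.3 = 0.1308 hr^-1
Extrapolated tail: C_last / k_e = 12.09 / 0.1308 = 92.431
AUC_0→∞ = 394.6 + 92.431 = 487.031 µg/mL·hr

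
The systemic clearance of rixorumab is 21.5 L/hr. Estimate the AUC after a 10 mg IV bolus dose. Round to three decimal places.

AUC = 0.465 mg/L·hr

AUC_0→∞ = Dose_iv / CL
        = 10 / 21.5 = 0.465116 mg/L·hr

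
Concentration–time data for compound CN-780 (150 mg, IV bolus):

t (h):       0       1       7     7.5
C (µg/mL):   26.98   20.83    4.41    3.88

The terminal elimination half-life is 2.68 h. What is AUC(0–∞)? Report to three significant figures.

AUC = 117 µg/mL·h

Trapezoidal AUC_0→7.5:
  [0→1]: (26.98+20.83)/2 × 1 = 23.905
  [1→7]: (20.83+4.41)/2 × 6 = 75.72
  [7→7.5]: (4.41+3.88)/2 × 0.5 = 2.0725
  Sum = 101.6975 µg/mL·h
k_e = ln2 / t½ = 0.693147 / 2.68 = 0.2586 h^-1
Extrapolated tail: C_last / k_e = 3.88 / 0.2586 = 15.004
AUC_0→∞ = 101.6975 + 15.004 = 116.7015 µg/mL·h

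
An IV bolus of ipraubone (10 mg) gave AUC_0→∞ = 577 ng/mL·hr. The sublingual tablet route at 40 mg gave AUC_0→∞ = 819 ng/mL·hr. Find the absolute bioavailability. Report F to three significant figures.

F = 0.355

F = (AUC_ev / D_ev) / (AUC_iv / D_iv)
  = (819/40) / (577/10)
  = 20.475 / 57.7 = 0.3549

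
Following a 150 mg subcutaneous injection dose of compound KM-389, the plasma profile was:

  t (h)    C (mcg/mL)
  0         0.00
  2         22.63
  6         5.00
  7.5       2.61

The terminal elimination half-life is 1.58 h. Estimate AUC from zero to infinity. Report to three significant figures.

Trapezoidal AUC_0→7.5:
  [0→2]: (0.00+22.63)/2 × 2 = 22.63
  [2→6]: (22.63+5.00)/2 × 4 = 55.26
  [6→7.5]: (5.00+2.61)/2 × 1.5 = 5.7075
  Sum = 83.5975 mcg/mL·h
k_e = ln2 / t½ = 0.693147 / 1.58 = 0.4387 h^-1
Extrapolated tail: C_last / k_e = 2.61 / 0.4387 = 5.949
AUC_0→∞ = 83.5975 + 5.949 = 89.5465 mcg/mL·h

AUC = 89.5 mcg/mL·h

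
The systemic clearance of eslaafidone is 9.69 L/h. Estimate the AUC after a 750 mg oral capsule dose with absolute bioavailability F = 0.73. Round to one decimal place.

AUC_0→∞ = F × Dose / CL
        = 0.73 × 750 / 9.69 = 56.5015 mg/L·h

AUC = 56.5 mg/L·h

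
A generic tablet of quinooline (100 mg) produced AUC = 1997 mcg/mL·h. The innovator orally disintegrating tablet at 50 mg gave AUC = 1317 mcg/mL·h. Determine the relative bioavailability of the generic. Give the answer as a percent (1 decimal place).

F_rel = (AUC_test/D_test) / (AUC_ref/D_ref)
      = (1997/100) / (1317/50)
      = 19.97 / 26.34 = 0.7582 = 75.82%

F_rel = 75.8%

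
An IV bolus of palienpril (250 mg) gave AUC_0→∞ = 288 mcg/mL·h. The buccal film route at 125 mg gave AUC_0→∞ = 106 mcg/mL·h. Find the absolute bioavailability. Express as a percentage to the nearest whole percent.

F = 74%

F = (AUC_ev / D_ev) / (AUC_iv / D_iv)
  = (106/125) / (288/250)
  = 0.848 / 1.152 = 0.7361
  = 73.61%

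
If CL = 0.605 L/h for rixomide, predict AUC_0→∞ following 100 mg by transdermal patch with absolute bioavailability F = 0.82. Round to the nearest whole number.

AUC_0→∞ = F × Dose / CL
        = 0.82 × 100 / 0.605 = 135.537 mg/L·h

AUC = 136 mg/L·h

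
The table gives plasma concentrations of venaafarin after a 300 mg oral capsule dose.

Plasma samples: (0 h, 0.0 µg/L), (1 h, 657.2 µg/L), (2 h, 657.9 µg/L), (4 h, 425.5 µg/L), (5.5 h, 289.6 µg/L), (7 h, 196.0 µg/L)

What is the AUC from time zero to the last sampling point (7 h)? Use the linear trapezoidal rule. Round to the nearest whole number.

AUC = 2970 µg/L·h

Trapezoidal AUC_0→7:
  [0→1]: (0.0+657.2)/2 × 1 = 328.6
  [1→2]: (657.2+657.9)/2 × 1 = 657.55
  [2→4]: (657.9+425.5)/2 × 2 = 1083.4
  [4→5.5]: (425.5+289.6)/2 × 1.5 = 536.325
  [5.5→7]: (289.6+196.0)/2 × 1.5 = 364.2
  Sum = 2970.075 µg/L·h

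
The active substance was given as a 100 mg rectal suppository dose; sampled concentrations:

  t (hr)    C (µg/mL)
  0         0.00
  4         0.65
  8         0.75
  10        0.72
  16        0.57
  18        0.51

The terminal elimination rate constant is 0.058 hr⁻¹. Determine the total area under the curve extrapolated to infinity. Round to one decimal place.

AUC = 19.3 µg/mL·hr

Trapezoidal AUC_0→18:
  [0→4]: (0.00+0.65)/2 × 4 = 1.3
  [4→8]: (0.65+0.75)/2 × 4 = 2.8
  [8→10]: (0.75+0.72)/2 × 2 = 1.47
  [10→16]: (0.72+0.57)/2 × 6 = 3.87
  [16→18]: (0.57+0.51)/2 × 2 = 1.08
  Sum = 10.52 µg/mL·hr
Extrapolated tail: C_last / k_e = 0.51 / 0.058 = 8.793
AUC_0→∞ = 10.52 + 8.793 = 19.313 µg/mL·hr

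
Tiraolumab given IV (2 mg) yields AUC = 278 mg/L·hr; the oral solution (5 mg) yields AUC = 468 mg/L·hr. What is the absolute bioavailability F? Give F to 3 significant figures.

F = 0.673

F = (AUC_ev / D_ev) / (AUC_iv / D_iv)
  = (468/5) / (278/2)
  = 93.6 / 139 = 0.6734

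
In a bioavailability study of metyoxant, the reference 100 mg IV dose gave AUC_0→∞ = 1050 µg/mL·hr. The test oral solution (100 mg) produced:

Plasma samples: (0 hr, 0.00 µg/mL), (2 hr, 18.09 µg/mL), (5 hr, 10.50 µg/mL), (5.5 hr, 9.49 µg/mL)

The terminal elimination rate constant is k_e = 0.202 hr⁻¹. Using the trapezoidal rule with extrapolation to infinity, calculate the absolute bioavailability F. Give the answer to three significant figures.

F = 0.108

Trapezoidal AUC_0→5.5 (oral solution):
  [0→2]: (0.00+18.09)/2 × 2 = 18.09
  [2→5]: (18.09+10.50)/2 × 3 = 42.885
  [5→5.5]: (10.50+9.49)/2 × 0.5 = 4.9975
  Sum = 65.9725 µg/mL·hr
Tail: C_last/k_e = 9.49/0.202 = 46.980
AUC_0→∞ (oral solution) = 65.9725 + 46.980 = 112.9525 µg/mL·hr
F = (AUC_ev/D_ev)/(AUC_iv/D_iv) = (112.9525/100)/(1050/100) = 1.129525/10.5 = 0.1076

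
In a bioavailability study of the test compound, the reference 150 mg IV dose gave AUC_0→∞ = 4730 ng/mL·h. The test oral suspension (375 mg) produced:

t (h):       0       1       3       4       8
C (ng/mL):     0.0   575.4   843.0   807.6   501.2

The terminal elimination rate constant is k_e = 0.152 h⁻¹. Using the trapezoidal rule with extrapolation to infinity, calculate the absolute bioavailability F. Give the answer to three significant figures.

Trapezoidal AUC_0→8 (oral suspension):
  [0→1]: (0.0+575.4)/2 × 1 = 287.7
  [1→3]: (575.4+843.0)/2 × 2 = 1418.4
  [3→4]: (843.0+807.6)/2 × 1 = 825.3
  [4→8]: (807.6+501.2)/2 × 4 = 2617.6
  Sum = 5149.0 ng/mL·h
Tail: C_last/k_e = 501.2/0.152 = 3297.368
AUC_0→∞ (oral suspension) = 5149.0 + 3297.368 = 8446.368 ng/mL·h
F = (AUC_ev/D_ev)/(AUC_iv/D_iv) = (8446.368/375)/(4730/150) = 22.523648/31.5333 = 0.7143

F = 0.714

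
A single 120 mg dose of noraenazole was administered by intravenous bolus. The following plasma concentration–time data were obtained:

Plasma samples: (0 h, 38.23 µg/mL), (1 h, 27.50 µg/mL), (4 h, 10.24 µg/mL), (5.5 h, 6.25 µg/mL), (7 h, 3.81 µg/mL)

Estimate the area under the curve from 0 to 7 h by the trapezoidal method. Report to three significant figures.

Trapezoidal AUC_0→7:
  [0→1]: (38.23+27.50)/2 × 1 = 32.865
  [1→4]: (27.50+10.24)/2 × 3 = 56.61
  [4→5.5]: (10.24+6.25)/2 × 1.5 = 12.3675
  [5.5→7]: (6.25+3.81)/2 × 1.5 = 7.545
  Sum = 109.3875 µg/mL·h

AUC = 109 µg/mL·h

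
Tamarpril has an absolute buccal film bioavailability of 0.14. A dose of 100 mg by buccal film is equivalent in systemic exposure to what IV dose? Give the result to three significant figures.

D_iv = 14.0 mg

Systemic exposure from an extravascular dose = F × D_ev, so the equivalent IV dose is F × D_ev.
D_iv = F × D_ev = 0.14 × 100 = 14 mg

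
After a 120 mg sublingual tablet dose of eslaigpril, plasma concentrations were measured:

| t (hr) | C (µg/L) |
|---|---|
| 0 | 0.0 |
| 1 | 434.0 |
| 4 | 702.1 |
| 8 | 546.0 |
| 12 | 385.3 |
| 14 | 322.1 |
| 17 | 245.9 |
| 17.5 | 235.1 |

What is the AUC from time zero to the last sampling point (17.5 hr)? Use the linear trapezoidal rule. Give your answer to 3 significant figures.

Trapezoidal AUC_0→17.5:
  [0→1]: (0.0+434.0)/2 × 1 = 217.0
  [1→4]: (434.0+702.1)/2 × 3 = 1704.15
  [4→8]: (702.1+546.0)/2 × 4 = 2496.2
  [8→12]: (546.0+385.3)/2 × 4 = 1862.6
  [12→14]: (385.3+322.1)/2 × 2 = 707.4
  [14→17]: (322.1+245.9)/2 × 3 = 852.0
  [17→17.5]: (245.9+235.1)/2 × 0.5 = 120.25
  Sum = 7959.6 µg/L·hr

AUC = 7960 µg/L·hr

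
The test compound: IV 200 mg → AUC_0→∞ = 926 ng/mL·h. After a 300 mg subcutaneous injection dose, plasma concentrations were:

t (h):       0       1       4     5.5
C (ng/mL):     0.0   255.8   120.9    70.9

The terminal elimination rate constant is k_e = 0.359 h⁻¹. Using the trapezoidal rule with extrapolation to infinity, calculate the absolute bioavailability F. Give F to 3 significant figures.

Trapezoidal AUC_0→5.5 (subcutaneous injection):
  [0→1]: (0.0+255.8)/2 × 1 = 127.9
  [1→4]: (255.8+120.9)/2 × 3 = 565.05
  [4→5.5]: (120.9+70.9)/2 × 1.5 = 143.85
  Sum = 836.8 ng/mL·h
Tail: C_last/k_e = 70.9/0.359 = 197.493
AUC_0→∞ (subcutaneous injection) = 836.8 + 197.493 = 1034.293 ng/mL·h
F = (AUC_ev/D_ev)/(AUC_iv/D_iv) = (1034.293/300)/(926/200) = 3.44764/4.63 = 0.7446

F = 0.745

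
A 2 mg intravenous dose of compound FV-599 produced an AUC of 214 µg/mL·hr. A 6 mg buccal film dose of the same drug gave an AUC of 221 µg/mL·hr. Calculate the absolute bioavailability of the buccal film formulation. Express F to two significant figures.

F = (AUC_ev / D_ev) / (AUC_iv / D_iv)
  = (221/6) / (214/2)
  = 36.8333 / 107 = 0.3442

F = 0.34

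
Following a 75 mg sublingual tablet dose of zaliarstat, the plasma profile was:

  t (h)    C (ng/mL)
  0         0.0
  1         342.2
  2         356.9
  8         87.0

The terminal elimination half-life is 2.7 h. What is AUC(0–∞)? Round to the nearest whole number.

AUC = 2191 ng/mL·h

Trapezoidal AUC_0→8:
  [0→1]: (0.0+342.2)/2 × 1 = 171.1
  [1→2]: (342.2+356.9)/2 × 1 = 349.55
  [2→8]: (356.9+87.0)/2 × 6 = 1331.7
  Sum = 1852.35 ng/mL·h
k_e = ln2 / t½ = 0.693147 / 2.7 = 0.2567 h^-1
Extrapolated tail: C_last / k_e = 87.0 / 0.2567 = 338.917
AUC_0→∞ = 1852.35 + 338.917 = 2191.267 ng/mL·h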